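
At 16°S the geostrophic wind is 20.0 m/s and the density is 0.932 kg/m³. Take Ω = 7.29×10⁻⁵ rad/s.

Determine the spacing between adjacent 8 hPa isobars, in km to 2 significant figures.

Coriolis parameter at 16°S:
f = 2Ω sin φ = 2 × 7.29×10⁻⁵ × sin 16° = 4.02×10⁻⁵ s⁻¹
Geostrophic balance rearranged: |∂P/∂n| = f ρ V_g
|∂P/∂n| = 4.02×10⁻⁵ × 0.932 × 20.0 = 7.49×10⁻⁴ Pa/m
Isobar spacing: Δn = ΔP/|∂P/∂n| = 800 Pa / 7.49×10⁻⁴ Pa/m = 1067944 m ≈ 1100 km

1100 km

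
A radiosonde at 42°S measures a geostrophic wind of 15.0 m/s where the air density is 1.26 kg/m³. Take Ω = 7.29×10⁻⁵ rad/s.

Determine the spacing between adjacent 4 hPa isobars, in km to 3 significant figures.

217 km

Coriolis parameter at 42°S:
f = 2Ω sin φ = 2 × 7.29×10⁻⁵ × sin 42° = 9.76×10⁻⁵ s⁻¹
Geostrophic balance rearranged: |∂P/∂n| = f ρ V_g
|∂P/∂n| = 9.76×10⁻⁵ × 1.26 × 15.0 = 1.84×10⁻³ Pa/m
Isobar spacing: Δn = ΔP/|∂P/∂n| = 400 Pa / 1.84×10⁻³ Pa/m = 216935 m ≈ 217 km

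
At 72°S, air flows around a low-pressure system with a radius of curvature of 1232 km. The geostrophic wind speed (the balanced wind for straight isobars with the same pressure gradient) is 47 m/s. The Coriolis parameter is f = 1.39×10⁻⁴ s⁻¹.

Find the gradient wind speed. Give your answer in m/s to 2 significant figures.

Around a low, centrifugal force acts outward with Coriolis, so pressure-gradient force balances both:
(1/ρ)|∂P/∂n| = fV + V²/R  →  V² + fR·V − fR·V_g = 0
With fR = 1.39×10⁻⁴ × 1232×10³ m = 171 m/s:
V = [−fR + √((fR)² + 4 fR V_g)]/2 = [−171 + √(171² + 4×171×47)]/2 = 38.4 m/s
Subgeostrophic (V < V_g = 47 m/s), as expected around a low.

38 m/s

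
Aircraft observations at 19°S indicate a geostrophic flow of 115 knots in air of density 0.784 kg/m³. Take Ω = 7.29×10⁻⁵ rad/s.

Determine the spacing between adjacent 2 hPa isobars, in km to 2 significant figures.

91 km

Coriolis parameter at 19°S:
f = 2Ω sin φ = 2 × 7.29×10⁻⁵ × sin 19° = 4.75×10⁻⁵ s⁻¹
Wind speed in SI: 115 knots = 59.2 m/s
Geostrophic balance rearranged: |∂P/∂n| = f ρ V_g
|∂P/∂n| = 4.75×10⁻⁵ × 0.784 × 59.2 = 2.20×10⁻³ Pa/m
Isobar spacing: Δn = ΔP/|∂P/∂n| = 200 Pa / 2.20×10⁻³ Pa/m = 90840 m ≈ 91 km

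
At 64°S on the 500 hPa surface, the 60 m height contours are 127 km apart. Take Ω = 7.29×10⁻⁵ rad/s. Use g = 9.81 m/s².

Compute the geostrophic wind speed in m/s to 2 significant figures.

Coriolis parameter at 64°S:
f = 2Ω sin φ = 2 × 7.29×10⁻⁵ × sin 64° = 1.31×10⁻⁴ s⁻¹
Height gradient: |∂Z/∂n| = 60 m / 127000 m = 4.72×10⁻⁴
On a pressure surface, geostrophic balance gives V_g = (g/f)|∂Z/∂n|:
V_g = 9.81 × 4.72×10⁻⁴ / 1.31×10⁻⁴ = 35.4 m/s

35 m/s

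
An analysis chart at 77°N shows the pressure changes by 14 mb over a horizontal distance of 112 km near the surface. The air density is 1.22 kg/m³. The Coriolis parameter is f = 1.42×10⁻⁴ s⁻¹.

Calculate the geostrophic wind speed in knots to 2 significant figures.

Pressure gradient: |∂P/∂n| = 1400 Pa / 112000 m = 1.25×10⁻² Pa/m
Geostrophic balance (pressure-gradient force = Coriolis force):
V_g = (1/(fρ)) |∂P/∂n| = 1.25×10⁻² / (1.42×10⁻⁴ × 1.22) = 72.2 m/s
Converting: 72.2 m/s × 1.944 = 140 knots

140 knots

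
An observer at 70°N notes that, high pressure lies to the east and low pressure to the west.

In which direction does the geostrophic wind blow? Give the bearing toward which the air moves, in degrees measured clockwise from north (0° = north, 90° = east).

000°

The pressure-gradient force points toward the west (bearing 270°).
Geostrophic balance: in the Northern Hemisphere the Coriolis force deflects motion to the right, so the geostrophic wind blows 90° to the right of the pressure-gradient force (low pressure on the left).
Rotating 270° by 90° clockwise gives 000° — the wind blows toward the north.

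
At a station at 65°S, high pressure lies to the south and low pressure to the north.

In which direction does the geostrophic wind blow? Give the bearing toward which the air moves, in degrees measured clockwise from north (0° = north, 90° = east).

The pressure-gradient force points toward the north (bearing 000°).
Geostrophic balance: in the Southern Hemisphere the Coriolis force deflects motion to the left, so the geostrophic wind blows 90° to the left of the pressure-gradient force (low pressure on the right).
Rotating 000° by 90° counterclockwise gives 270° — the wind blows toward the west.

270°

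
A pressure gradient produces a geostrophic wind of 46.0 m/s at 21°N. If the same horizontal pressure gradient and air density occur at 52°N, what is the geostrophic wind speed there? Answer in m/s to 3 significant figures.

With the same pressure gradient and density, V_g ∝ 1/f ∝ 1/sin φ.
V₂ = V₁ · sin φ₁ / sin φ₂ = 46.0 × sin 21° / sin 52°
V₂ = 46.0 × 0.3584/0.7880 = 20.9 m/s

20.9 m/s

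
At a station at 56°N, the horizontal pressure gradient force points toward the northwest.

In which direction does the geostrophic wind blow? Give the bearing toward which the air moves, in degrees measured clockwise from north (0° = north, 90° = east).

045°

The pressure-gradient force points toward the northwest (bearing 315°).
Geostrophic balance: in the Northern Hemisphere the Coriolis force deflects motion to the right, so the geostrophic wind blows 90° to the right of the pressure-gradient force (low pressure on the left).
Rotating 315° by 90° clockwise gives 045° — the wind blows toward the northeast.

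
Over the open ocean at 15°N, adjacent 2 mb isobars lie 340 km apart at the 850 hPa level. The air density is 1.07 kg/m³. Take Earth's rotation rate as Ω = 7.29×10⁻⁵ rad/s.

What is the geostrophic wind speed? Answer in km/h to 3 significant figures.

52.4 km/h

Coriolis parameter at 15°N:
f = 2Ω sin φ = 2 × 7.29×10⁻⁵ × sin 15° = 3.77×10⁻⁵ s⁻¹
Pressure gradient: |∂P/∂n| = 200 Pa / 340000 m = 5.88×10⁻⁴ Pa/m
Geostrophic balance (pressure-gradient force = Coriolis force):
V_g = (1/(fρ)) |∂P/∂n| = 5.88×10⁻⁴ / (3.77×10⁻⁵ × 1.07) = 14.6 m/s
Converting: 14.6 m/s × 3.6 = 52.4 km/h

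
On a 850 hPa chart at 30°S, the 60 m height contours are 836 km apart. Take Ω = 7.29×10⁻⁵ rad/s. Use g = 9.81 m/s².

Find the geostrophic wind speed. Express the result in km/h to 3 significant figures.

Coriolis parameter at 30°S:
f = 2Ω sin φ = 2 × 7.29×10⁻⁵ × sin 30° = 7.29×10⁻⁵ s⁻¹
Height gradient: |∂Z/∂n| = 60 m / 836000 m = 7.18×10⁻⁵
On a pressure surface, geostrophic balance gives V_g = (g/f)|∂Z/∂n|:
V_g = 9.81 × 7.18×10⁻⁵ / 7.29×10⁻⁵ = 9.66 m/s
Converting: 9.66 m/s × 3.6 = 34.8 km/h

34.8 km/h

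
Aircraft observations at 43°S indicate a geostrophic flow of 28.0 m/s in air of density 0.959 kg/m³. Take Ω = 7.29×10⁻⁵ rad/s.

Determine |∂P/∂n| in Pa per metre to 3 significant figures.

2.67×10⁻³ Pa/m

Coriolis parameter at 43°S:
f = 2Ω sin φ = 2 × 7.29×10⁻⁵ × sin 43° = 9.94×10⁻⁵ s⁻¹
Geostrophic balance rearranged: |∂P/∂n| = f ρ V_g
|∂P/∂n| = 9.94×10⁻⁵ × 0.959 × 28.0 = 2.67×10⁻³ Pa/m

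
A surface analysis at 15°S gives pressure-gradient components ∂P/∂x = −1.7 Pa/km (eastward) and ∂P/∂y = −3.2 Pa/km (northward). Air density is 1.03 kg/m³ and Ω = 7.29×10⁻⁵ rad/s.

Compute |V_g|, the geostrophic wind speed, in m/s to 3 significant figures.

93.2 m/s

Coriolis parameter at 15°S:
f = 2Ω sin φ = 2 × 7.29×10⁻⁵ × sin 15° = 3.77×10⁻⁵ s⁻¹
In the Southern Hemisphere f is negative: f = −3.77×10⁻⁵ s⁻¹.
Component geostrophic relations (x east, y north):
u_g = −(1/(fρ)) ∂P/∂y,  v_g = (1/(fρ)) ∂P/∂x
u_g = −(−3.2×10⁻³)/(−3.77×10⁻⁵ × 1.03) = −82.3 m/s;  v_g = (−1.7×10⁻³)/(−3.77×10⁻⁵ × 1.03) = 43.7 m/s
|V_g| = √(u_g² + v_g²) = 93.2 m/s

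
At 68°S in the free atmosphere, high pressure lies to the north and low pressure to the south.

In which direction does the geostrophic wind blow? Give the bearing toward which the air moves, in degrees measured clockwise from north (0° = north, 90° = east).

090°

The pressure-gradient force points toward the south (bearing 180°).
Geostrophic balance: in the Southern Hemisphere the Coriolis force deflects motion to the left, so the geostrophic wind blows 90° to the left of the pressure-gradient force (low pressure on the right).
Rotating 180° by 90° counterclockwise gives 090° — the wind blows toward the east.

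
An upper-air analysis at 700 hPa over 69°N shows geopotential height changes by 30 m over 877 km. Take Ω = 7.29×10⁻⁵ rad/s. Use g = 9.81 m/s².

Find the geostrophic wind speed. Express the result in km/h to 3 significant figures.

Coriolis parameter at 69°N:
f = 2Ω sin φ = 2 × 7.29×10⁻⁵ × sin 69° = 1.36×10⁻⁴ s⁻¹
Height gradient: |∂Z/∂n| = 30 m / 877000 m = 3.42×10⁻⁵
On a pressure surface, geostrophic balance gives V_g = (g/f)|∂Z/∂n|:
V_g = 9.81 × 3.42×10⁻⁵ / 1.36×10⁻⁴ = 2.47 m/s
Converting: 2.47 m/s × 3.6 = 8.88 km/h

8.88 km/h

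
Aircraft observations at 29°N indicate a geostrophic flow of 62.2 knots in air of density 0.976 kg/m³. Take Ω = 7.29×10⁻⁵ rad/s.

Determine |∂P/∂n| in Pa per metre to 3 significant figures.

2.21×10⁻³ Pa/m

Coriolis parameter at 29°N:
f = 2Ω sin φ = 2 × 7.29×10⁻⁵ × sin 29° = 7.07×10⁻⁵ s⁻¹
Wind speed in SI: 62.2 knots = 32.0 m/s
Geostrophic balance rearranged: |∂P/∂n| = f ρ V_g
|∂P/∂n| = 7.07×10⁻⁵ × 0.976 × 32.0 = 2.21×10⁻³ Pa/m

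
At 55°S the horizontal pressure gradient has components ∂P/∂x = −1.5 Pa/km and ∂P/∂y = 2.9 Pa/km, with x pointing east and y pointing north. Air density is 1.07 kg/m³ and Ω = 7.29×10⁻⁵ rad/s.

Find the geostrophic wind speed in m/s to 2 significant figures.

26 m/s

Coriolis parameter at 55°S:
f = 2Ω sin φ = 2 × 7.29×10⁻⁵ × sin 55° = 1.19×10⁻⁴ s⁻¹
In the Southern Hemisphere f is negative: f = −1.19×10⁻⁴ s⁻¹.
Component geostrophic relations (x east, y north):
u_g = −(1/(fρ)) ∂P/∂y,  v_g = (1/(fρ)) ∂P/∂x
u_g = −(2.9×10⁻³)/(−1.19×10⁻⁴ × 1.07) = 22.7 m/s;  v_g = (−1.5×10⁻³)/(−1.19×10⁻⁴ × 1.07) = 11.7 m/s
|V_g| = √(u_g² + v_g²) = 25.5 m/s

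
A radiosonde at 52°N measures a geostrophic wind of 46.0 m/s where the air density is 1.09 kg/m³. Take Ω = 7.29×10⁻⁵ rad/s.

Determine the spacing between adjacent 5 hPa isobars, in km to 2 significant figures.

87 km

Coriolis parameter at 52°N:
f = 2Ω sin φ = 2 × 7.29×10⁻⁵ × sin 52° = 1.15×10⁻⁴ s⁻¹
Geostrophic balance rearranged: |∂P/∂n| = f ρ V_g
|∂P/∂n| = 1.15×10⁻⁴ × 1.09 × 46.0 = 5.76×10⁻³ Pa/m
Isobar spacing: Δn = ΔP/|∂P/∂n| = 500 Pa / 5.76×10⁻³ Pa/m = 86795 m ≈ 87 km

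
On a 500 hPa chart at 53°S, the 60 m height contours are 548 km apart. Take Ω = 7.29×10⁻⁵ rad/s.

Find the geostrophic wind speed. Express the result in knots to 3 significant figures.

17.9 knots

Coriolis parameter at 53°S:
f = 2Ω sin φ = 2 × 7.29×10⁻⁵ × sin 53° = 1.16×10⁻⁴ s⁻¹
Height gradient: |∂Z/∂n| = 60 m / 548000 m = 1.09×10⁻⁴
On a pressure surface, geostrophic balance gives V_g = (g/f)|∂Z/∂n|:
V_g = 9.81 × 1.09×10⁻⁴ / 1.16×10⁻⁴ = 9.22 m/s
Converting: 9.22 m/s × 1.944 = 17.9 knots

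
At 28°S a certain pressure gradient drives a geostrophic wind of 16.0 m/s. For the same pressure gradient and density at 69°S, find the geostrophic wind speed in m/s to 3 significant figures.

With the same pressure gradient and density, V_g ∝ 1/f ∝ 1/sin φ.
V₂ = V₁ · sin φ₁ / sin φ₂ = 16.0 × sin 28° / sin 69°
V₂ = 16.0 × 0.4695/0.9336 = 8.05 m/s

8.05 m/s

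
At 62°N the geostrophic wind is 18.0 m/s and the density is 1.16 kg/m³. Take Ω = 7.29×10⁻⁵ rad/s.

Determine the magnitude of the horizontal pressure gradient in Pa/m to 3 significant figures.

Coriolis parameter at 62°N:
f = 2Ω sin φ = 2 × 7.29×10⁻⁵ × sin 62° = 1.29×10⁻⁴ s⁻¹
Geostrophic balance rearranged: |∂P/∂n| = f ρ V_g
|∂P/∂n| = 1.29×10⁻⁴ × 1.16 × 18.0 = 2.69×10⁻³ Pa/m

2.69×10⁻³ Pa/m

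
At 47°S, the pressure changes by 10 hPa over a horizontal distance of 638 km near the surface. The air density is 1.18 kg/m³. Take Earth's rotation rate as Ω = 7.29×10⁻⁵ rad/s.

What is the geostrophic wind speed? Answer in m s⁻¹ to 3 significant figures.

12.5 m s⁻¹

Coriolis parameter at 47°S:
f = 2Ω sin φ = 2 × 7.29×10⁻⁵ × sin 47° = 1.07×10⁻⁴ s⁻¹
Pressure gradient: |∂P/∂n| = 1000 Pa / 638000 m = 1.57×10⁻³ Pa/m
Geostrophic balance (pressure-gradient force = Coriolis force):
V_g = (1/(fρ)) |∂P/∂n| = 1.57×10⁻³ / (1.07×10⁻⁴ × 1.18) = 12.5 m/s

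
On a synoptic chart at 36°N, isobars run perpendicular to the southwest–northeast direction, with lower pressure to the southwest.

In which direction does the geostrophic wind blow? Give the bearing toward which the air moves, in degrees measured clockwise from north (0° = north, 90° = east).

The pressure-gradient force points toward the southwest (bearing 225°).
Geostrophic balance: in the Northern Hemisphere the Coriolis force deflects motion to the right, so the geostrophic wind blows 90° to the right of the pressure-gradient force (low pressure on the left).
Rotating 225° by 90° clockwise gives 315° — the wind blows toward the northwest.

315°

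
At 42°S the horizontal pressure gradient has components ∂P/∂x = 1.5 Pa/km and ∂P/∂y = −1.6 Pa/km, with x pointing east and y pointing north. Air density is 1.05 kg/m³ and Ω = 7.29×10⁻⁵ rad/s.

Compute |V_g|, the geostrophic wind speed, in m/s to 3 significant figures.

21.4 m/s

Coriolis parameter at 42°S:
f = 2Ω sin φ = 2 × 7.29×10⁻⁵ × sin 42° = 9.76×10⁻⁵ s⁻¹
In the Southern Hemisphere f is negative: f = −9.76×10⁻⁵ s⁻¹.
Component geostrophic relations (x east, y north):
u_g = −(1/(fρ)) ∂P/∂y,  v_g = (1/(fρ)) ∂P/∂x
u_g = −(−1.6×10⁻³)/(−9.76×10⁻⁵ × 1.05) = −15.6 m/s;  v_g = (1.5×10⁻³)/(−9.76×10⁻⁵ × 1.05) = −14.6 m/s
|V_g| = √(u_g² + v_g²) = 21.4 m/s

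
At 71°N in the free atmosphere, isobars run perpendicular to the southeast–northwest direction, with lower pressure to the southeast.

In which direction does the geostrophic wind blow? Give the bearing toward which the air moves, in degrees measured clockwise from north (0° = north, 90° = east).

The pressure-gradient force points toward the southeast (bearing 135°).
Geostrophic balance: in the Northern Hemisphere the Coriolis force deflects motion to the right, so the geostrophic wind blows 90° to the right of the pressure-gradient force (low pressure on the left).
Rotating 135° by 90° clockwise gives 225° — the wind blows toward the southwest.

225°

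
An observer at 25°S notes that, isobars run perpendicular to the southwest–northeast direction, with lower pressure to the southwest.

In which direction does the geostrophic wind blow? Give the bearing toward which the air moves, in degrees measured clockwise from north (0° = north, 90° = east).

135°

The pressure-gradient force points toward the southwest (bearing 225°).
Geostrophic balance: in the Southern Hemisphere the Coriolis force deflects motion to the left, so the geostrophic wind blows 90° to the left of the pressure-gradient force (low pressure on the right).
Rotating 225° by 90° counterclockwise gives 135° — the wind blows toward the southeast.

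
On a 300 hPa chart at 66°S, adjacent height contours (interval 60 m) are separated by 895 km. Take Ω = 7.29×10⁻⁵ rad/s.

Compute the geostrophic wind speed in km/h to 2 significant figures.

18 km/h

Coriolis parameter at 66°S:
f = 2Ω sin φ = 2 × 7.29×10⁻⁵ × sin 66° = 1.33×10⁻⁴ s⁻¹
Height gradient: |∂Z/∂n| = 60 m / 895000 m = 6.70×10⁻⁵
On a pressure surface, geostrophic balance gives V_g = (g/f)|∂Z/∂n|:
V_g = 9.81 × 6.70×10⁻⁵ / 1.33×10⁻⁴ = 4.94 m/s
Converting: 4.94 m/s × 3.6 = 18 km/h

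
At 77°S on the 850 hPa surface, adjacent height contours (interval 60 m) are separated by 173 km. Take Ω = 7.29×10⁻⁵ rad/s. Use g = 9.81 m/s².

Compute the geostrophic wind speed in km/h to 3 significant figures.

86.2 km/h

Coriolis parameter at 77°S:
f = 2Ω sin φ = 2 × 7.29×10⁻⁵ × sin 77° = 1.42×10⁻⁴ s⁻¹
Height gradient: |∂Z/∂n| = 60 m / 173000 m = 3.47×10⁻⁴
On a pressure surface, geostrophic balance gives V_g = (g/f)|∂Z/∂n|:
V_g = 9.81 × 3.47×10⁻⁴ / 1.42×10⁻⁴ = 23.9 m/s
Converting: 23.9 m/s × 3.6 = 86.2 km/h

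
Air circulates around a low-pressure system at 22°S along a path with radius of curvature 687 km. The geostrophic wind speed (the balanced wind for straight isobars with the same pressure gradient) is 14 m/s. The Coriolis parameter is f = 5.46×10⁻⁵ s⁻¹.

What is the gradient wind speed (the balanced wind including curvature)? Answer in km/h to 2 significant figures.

39 km/h

Around a low, centrifugal force acts outward with Coriolis, so pressure-gradient force balances both:
(1/ρ)|∂P/∂n| = fV + V²/R  →  V² + fR·V − fR·V_g = 0
With fR = 5.46×10⁻⁵ × 687×10³ m = 37.5 m/s:
V = [−fR + √((fR)² + 4 fR V_g)]/2 = [−37.5 + √(37.5² + 4×37.5×14)]/2 = 10.9 m/s
Subgeostrophic (V < V_g = 14 m/s), as expected around a low.
Converting: 10.9 m/s × 3.6 = 39 km/h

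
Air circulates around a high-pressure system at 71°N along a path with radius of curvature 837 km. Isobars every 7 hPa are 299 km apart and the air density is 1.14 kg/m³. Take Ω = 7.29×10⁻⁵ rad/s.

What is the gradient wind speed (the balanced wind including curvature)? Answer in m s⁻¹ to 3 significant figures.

17.6 m s⁻¹

Coriolis parameter at 71°N:
f = 2Ω sin φ = 2 × 7.29×10⁻⁵ × sin 71° = 1.38×10⁻⁴ s⁻¹
Pressure gradient: |∂P/∂n| = 700 Pa / 299000 m = 2.34×10⁻³ Pa/m
Geostrophic speed: V_g = |∂P/∂n|/(fρ) = 2.34×10⁻³/(1.38×10⁻⁴ × 1.14) = 14.9 m/s
Around a high, pressure-gradient force acts outward with centrifugal, so Coriolis balances both:
fV = (1/ρ)|∂P/∂n| + V²/R  →  V² − fR·V + fR·V_g = 0
With fR = 1.38×10⁻⁴ × 837×10³ m = 115 m/s:
V = [fR − √((fR)² − 4 fR V_g)]/2 = [115 − √(115² − 4×115×14.9)]/2 = 17.6 m/s
Supergeostrophic (V > V_g = 14.9 m/s), as expected around a high.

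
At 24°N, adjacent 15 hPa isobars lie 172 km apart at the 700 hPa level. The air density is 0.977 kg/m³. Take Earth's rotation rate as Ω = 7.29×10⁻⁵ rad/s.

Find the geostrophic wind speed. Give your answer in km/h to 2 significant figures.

540 km/h

Coriolis parameter at 24°N:
f = 2Ω sin φ = 2 × 7.29×10⁻⁵ × sin 24° = 5.93×10⁻⁵ s⁻¹
Pressure gradient: |∂P/∂n| = 1500 Pa / 172000 m = 8.72×10⁻³ Pa/m
Geostrophic balance (pressure-gradient force = Coriolis force):
V_g = (1/(fρ)) |∂P/∂n| = 8.72×10⁻³ / (5.93×10⁻⁵ × 0.977) = 151 m/s
Converting: 151 m/s × 3.6 = 540 km/h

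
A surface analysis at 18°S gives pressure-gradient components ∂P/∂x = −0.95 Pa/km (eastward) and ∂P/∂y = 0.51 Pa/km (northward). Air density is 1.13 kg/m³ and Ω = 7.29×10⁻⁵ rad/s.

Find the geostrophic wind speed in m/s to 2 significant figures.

21 m/s

Coriolis parameter at 18°S:
f = 2Ω sin φ = 2 × 7.29×10⁻⁵ × sin 18° = 4.51×10⁻⁵ s⁻¹
In the Southern Hemisphere f is negative: f = −4.51×10⁻⁵ s⁻¹.
Component geostrophic relations (x east, y north):
u_g = −(1/(fρ)) ∂P/∂y,  v_g = (1/(fρ)) ∂P/∂x
u_g = −(0.51×10⁻³)/(−4.51×10⁻⁵ × 1.13) = 10.0 m/s;  v_g = (−0.95×10⁻³)/(−4.51×10⁻⁵ × 1.13) = 18.7 m/s
|V_g| = √(u_g² + v_g²) = 21.2 m/s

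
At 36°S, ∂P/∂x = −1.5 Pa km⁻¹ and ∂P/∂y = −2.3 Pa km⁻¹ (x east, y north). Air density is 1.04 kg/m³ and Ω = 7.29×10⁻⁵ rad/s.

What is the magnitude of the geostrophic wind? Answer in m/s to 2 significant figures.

Coriolis parameter at 36°S:
f = 2Ω sin φ = 2 × 7.29×10⁻⁵ × sin 36° = 8.57×10⁻⁵ s⁻¹
In the Southern Hemisphere f is negative: f = −8.57×10⁻⁵ s⁻¹.
Component geostrophic relations (x east, y north):
u_g = −(1/(fρ)) ∂P/∂y,  v_g = (1/(fρ)) ∂P/∂x
u_g = −(−2.3×10⁻³)/(−8.57×10⁻⁵ × 1.04) = −25.8 m/s;  v_g = (−1.5×10⁻³)/(−8.57×10⁻⁵ × 1.04) = 16.8 m/s
|V_g| = √(u_g² + v_g²) = 30.8 m/s

31 m/s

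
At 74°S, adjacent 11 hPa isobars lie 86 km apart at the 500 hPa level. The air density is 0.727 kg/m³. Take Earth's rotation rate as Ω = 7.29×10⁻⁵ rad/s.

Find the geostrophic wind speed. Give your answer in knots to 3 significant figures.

Coriolis parameter at 74°S:
f = 2Ω sin φ = 2 × 7.29×10⁻⁵ × sin 74° = 1.40×10⁻⁴ s⁻¹
Pressure gradient: |∂P/∂n| = 1100 Pa / 86000 m = 1.28×10⁻² Pa/m
Geostrophic balance (pressure-gradient force = Coriolis force):
V_g = (1/(fρ)) |∂P/∂n| = 1.28×10⁻² / (1.40×10⁻⁴ × 0.727) = 126 m/s
Converting: 126 m/s × 1.944 = 244 knots

244 knots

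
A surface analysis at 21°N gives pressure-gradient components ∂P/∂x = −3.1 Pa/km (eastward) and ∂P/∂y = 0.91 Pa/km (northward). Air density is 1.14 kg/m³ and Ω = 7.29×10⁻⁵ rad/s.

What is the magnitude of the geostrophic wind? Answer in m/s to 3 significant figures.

Coriolis parameter at 21°N:
f = 2Ω sin φ = 2 × 7.29×10⁻⁵ × sin 21° = 5.23×10⁻⁵ s⁻¹
Component geostrophic relations (x east, y north):
u_g = −(1/(fρ)) ∂P/∂y,  v_g = (1/(fρ)) ∂P/∂x
u_g = −(0.91×10⁻³)/(5.23×10⁻⁵ × 1.14) = −15.3 m/s;  v_g = (−3.1×10⁻³)/(5.23×10⁻⁵ × 1.14) = −52.0 m/s
|V_g| = √(u_g² + v_g²) = 54.2 m/s

54.2 m/s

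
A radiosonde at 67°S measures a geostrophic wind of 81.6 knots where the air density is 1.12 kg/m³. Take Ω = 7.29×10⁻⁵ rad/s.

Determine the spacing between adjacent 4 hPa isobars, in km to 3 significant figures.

Coriolis parameter at 67°S:
f = 2Ω sin φ = 2 × 7.29×10⁻⁵ × sin 67° = 1.34×10⁻⁴ s⁻¹
Wind speed in SI: 81.6 knots = 42.0 m/s
Geostrophic balance rearranged: |∂P/∂n| = f ρ V_g
|∂P/∂n| = 1.34×10⁻⁴ × 1.12 × 42.0 = 6.31×10⁻³ Pa/m
Isobar spacing: Δn = ΔP/|∂P/∂n| = 400 Pa / 6.31×10⁻³ Pa/m = 63391 m ≈ 63.4 km

63.4 km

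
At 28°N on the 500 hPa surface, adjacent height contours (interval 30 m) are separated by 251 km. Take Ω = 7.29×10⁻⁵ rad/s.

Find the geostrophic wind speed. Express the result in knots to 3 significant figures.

Coriolis parameter at 28°N:
f = 2Ω sin φ = 2 × 7.29×10⁻⁵ × sin 28° = 6.84×10⁻⁵ s⁻¹
Height gradient: |∂Z/∂n| = 30 m / 251000 m = 1.20×10⁻⁴
On a pressure surface, geostrophic balance gives V_g = (g/f)|∂Z/∂n|:
V_g = 9.81 × 1.20×10⁻⁴ / 6.84×10⁻⁵ = 17.1 m/s
Converting: 17.1 m/s × 1.944 = 33.3 knots

33.3 knots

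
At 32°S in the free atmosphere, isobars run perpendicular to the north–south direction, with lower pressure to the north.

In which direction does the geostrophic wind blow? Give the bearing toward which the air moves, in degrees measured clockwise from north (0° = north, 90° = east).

270°

The pressure-gradient force points toward the north (bearing 000°).
Geostrophic balance: in the Southern Hemisphere the Coriolis force deflects motion to the left, so the geostrophic wind blows 90° to the left of the pressure-gradient force (low pressure on the right).
Rotating 000° by 90° counterclockwise gives 270° — the wind blows toward the west.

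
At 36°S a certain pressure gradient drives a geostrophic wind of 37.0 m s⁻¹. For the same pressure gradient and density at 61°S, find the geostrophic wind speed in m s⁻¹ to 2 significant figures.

With the same pressure gradient and density, V_g ∝ 1/f ∝ 1/sin φ.
V₂ = V₁ · sin φ₁ / sin φ₂ = 37.0 × sin 36° / sin 61°
V₂ = 37.0 × 0.5878/0.8746 = 25 m s⁻¹

25 m s⁻¹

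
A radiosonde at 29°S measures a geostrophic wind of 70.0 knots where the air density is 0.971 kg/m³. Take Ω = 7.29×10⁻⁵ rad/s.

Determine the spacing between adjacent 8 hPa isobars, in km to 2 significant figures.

Coriolis parameter at 29°S:
f = 2Ω sin φ = 2 × 7.29×10⁻⁵ × sin 29° = 7.07×10⁻⁵ s⁻¹
Wind speed in SI: 70.0 knots = 36.0 m/s
Geostrophic balance rearranged: |∂P/∂n| = f ρ V_g
|∂P/∂n| = 7.07×10⁻⁵ × 0.971 × 36.0 = 2.47×10⁻³ Pa/m
Isobar spacing: Δn = ΔP/|∂P/∂n| = 800 Pa / 2.47×10⁻³ Pa/m = 323673 m ≈ 320 km

320 km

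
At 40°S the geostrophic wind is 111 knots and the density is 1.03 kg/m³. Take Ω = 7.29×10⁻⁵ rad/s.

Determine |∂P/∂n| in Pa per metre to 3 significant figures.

5.51×10⁻³ Pa/m

Coriolis parameter at 40°S:
f = 2Ω sin φ = 2 × 7.29×10⁻⁵ × sin 40° = 9.37×10⁻⁵ s⁻¹
Wind speed in SI: 111 knots = 57.1 m/s
Geostrophic balance rearranged: |∂P/∂n| = f ρ V_g
|∂P/∂n| = 9.37×10⁻⁵ × 1.03 × 57.1 = 5.51×10⁻³ Pa/m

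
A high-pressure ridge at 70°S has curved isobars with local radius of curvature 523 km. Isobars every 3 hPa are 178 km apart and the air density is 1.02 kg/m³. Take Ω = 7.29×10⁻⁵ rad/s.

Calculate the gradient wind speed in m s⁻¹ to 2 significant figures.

Coriolis parameter at 70°S:
f = 2Ω sin φ = 2 × 7.29×10⁻⁵ × sin 70° = 1.37×10⁻⁴ s⁻¹
Pressure gradient: |∂P/∂n| = 300 Pa / 178000 m = 1.69×10⁻³ Pa/m
Geostrophic speed: V_g = |∂P/∂n|/(fρ) = 1.69×10⁻³/(1.37×10⁻⁴ × 1.02) = 12.1 m/s
Around a high, pressure-gradient force acts outward with centrifugal, so Coriolis balances both:
fV = (1/ρ)|∂P/∂n| + V²/R  →  V² − fR·V + fR·V_g = 0
With fR = 1.37×10⁻⁴ × 523×10³ m = 71.7 m/s:
V = [fR − √((fR)² − 4 fR V_g)]/2 = [71.7 − √(71.7² − 4×71.7×12.1)]/2 = 15.3 m/s
Supergeostrophic (V > V_g = 12.1 m/s), as expected around a high.

15 m s⁻¹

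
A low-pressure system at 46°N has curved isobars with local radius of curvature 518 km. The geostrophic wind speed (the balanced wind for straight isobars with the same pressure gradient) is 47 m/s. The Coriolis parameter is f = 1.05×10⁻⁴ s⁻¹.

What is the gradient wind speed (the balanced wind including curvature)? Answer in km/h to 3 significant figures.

Around a low, centrifugal force acts outward with Coriolis, so pressure-gradient force balances both:
(1/ρ)|∂P/∂n| = fV + V²/R  →  V² + fR·V − fR·V_g = 0
With fR = 1.05×10⁻⁴ × 518×10³ m = 54.4 m/s:
V = [−fR + √((fR)² + 4 fR V_g)]/2 = [−54.4 + √(54.4² + 4×54.4×47)]/2 = 30.2 m/s
Subgeostrophic (V < V_g = 47 m/s), as expected around a low.
Converting: 30.2 m/s × 3.6 = 109 km/h

109 km/h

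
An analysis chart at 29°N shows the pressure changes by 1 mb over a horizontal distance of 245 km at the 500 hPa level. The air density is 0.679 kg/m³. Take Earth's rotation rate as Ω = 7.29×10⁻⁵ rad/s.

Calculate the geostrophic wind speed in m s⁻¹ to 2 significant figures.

Coriolis parameter at 29°N:
f = 2Ω sin φ = 2 × 7.29×10⁻⁵ × sin 29° = 7.07×10⁻⁵ s⁻¹
Pressure gradient: |∂P/∂n| = 100 Pa / 245000 m = 4.08×10⁻⁴ Pa/m
Geostrophic balance (pressure-gradient force = Coriolis force):
V_g = (1/(fρ)) |∂P/∂n| = 4.08×10⁻⁴ / (7.07×10⁻⁵ × 0.679) = 8.50 m/s

8.5 m s⁻¹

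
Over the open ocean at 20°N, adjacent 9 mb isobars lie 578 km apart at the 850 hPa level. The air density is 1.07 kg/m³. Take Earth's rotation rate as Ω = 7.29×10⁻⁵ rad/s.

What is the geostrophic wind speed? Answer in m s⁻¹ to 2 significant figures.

Coriolis parameter at 20°N:
f = 2Ω sin φ = 2 × 7.29×10⁻⁵ × sin 20° = 4.99×10⁻⁵ s⁻¹
Pressure gradient: |∂P/∂n| = 900 Pa / 578000 m = 1.56×10⁻³ Pa/m
Geostrophic balance (pressure-gradient force = Coriolis force):
V_g = (1/(fρ)) |∂P/∂n| = 1.56×10⁻³ / (4.99×10⁻⁵ × 1.07) = 29.2 m/s

29 m s⁻¹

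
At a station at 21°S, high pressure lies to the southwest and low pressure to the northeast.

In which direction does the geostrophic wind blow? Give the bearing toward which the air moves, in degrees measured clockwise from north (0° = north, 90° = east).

315°

The pressure-gradient force points toward the northeast (bearing 045°).
Geostrophic balance: in the Southern Hemisphere the Coriolis force deflects motion to the left, so the geostrophic wind blows 90° to the left of the pressure-gradient force (low pressure on the right).
Rotating 045° by 90° counterclockwise gives 315° — the wind blows toward the northwest.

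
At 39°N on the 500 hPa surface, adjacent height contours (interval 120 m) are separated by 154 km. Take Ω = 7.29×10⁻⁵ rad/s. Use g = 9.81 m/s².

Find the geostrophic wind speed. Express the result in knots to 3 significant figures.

162 knots

Coriolis parameter at 39°N:
f = 2Ω sin φ = 2 × 7.29×10⁻⁵ × sin 39° = 9.18×10⁻⁵ s⁻¹
Height gradient: |∂Z/∂n| = 120 m / 154000 m = 7.79×10⁻⁴
On a pressure surface, geostrophic balance gives V_g = (g/f)|∂Z/∂n|:
V_g = 9.81 × 7.79×10⁻⁴ / 9.18×10⁻⁵ = 83.3 m/s
Converting: 83.3 m/s × 1.944 = 162 knots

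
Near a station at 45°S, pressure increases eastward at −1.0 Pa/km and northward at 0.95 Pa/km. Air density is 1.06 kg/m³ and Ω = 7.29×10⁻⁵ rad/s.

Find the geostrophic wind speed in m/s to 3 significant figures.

Coriolis parameter at 45°S:
f = 2Ω sin φ = 2 × 7.29×10⁻⁵ × sin 45° = 1.03×10⁻⁴ s⁻¹
In the Southern Hemisphere f is negative: f = −1.03×10⁻⁴ s⁻¹.
Component geostrophic relations (x east, y north):
u_g = −(1/(fρ)) ∂P/∂y,  v_g = (1/(fρ)) ∂P/∂x
u_g = −(0.95×10⁻³)/(−1.03×10⁻⁴ × 1.06) = 8.69 m/s;  v_g = (−1.0×10⁻³)/(−1.03×10⁻⁴ × 1.06) = 9.15 m/s
|V_g| = √(u_g² + v_g²) = 12.6 m/s

12.6 m/s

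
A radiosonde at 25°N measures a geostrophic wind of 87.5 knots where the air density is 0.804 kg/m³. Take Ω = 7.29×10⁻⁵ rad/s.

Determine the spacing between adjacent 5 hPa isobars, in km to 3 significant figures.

224 km

Coriolis parameter at 25°N:
f = 2Ω sin φ = 2 × 7.29×10⁻⁵ × sin 25° = 6.16×10⁻⁵ s⁻¹
Wind speed in SI: 87.5 knots = 45.0 m/s
Geostrophic balance rearranged: |∂P/∂n| = f ρ V_g
|∂P/∂n| = 6.16×10⁻⁵ × 0.804 × 45.0 = 2.23×10⁻³ Pa/m
Isobar spacing: Δn = ΔP/|∂P/∂n| = 500 Pa / 2.23×10⁻³ Pa/m = 224214 m ≈ 224 km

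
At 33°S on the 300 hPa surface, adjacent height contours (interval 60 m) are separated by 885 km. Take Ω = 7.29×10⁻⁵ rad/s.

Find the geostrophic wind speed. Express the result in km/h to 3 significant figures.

30.2 km/h

Coriolis parameter at 33°S:
f = 2Ω sin φ = 2 × 7.29×10⁻⁵ × sin 33° = 7.94×10⁻⁵ s⁻¹
Height gradient: |∂Z/∂n| = 60 m / 885000 m = 6.78×10⁻⁵
On a pressure surface, geostrophic balance gives V_g = (g/f)|∂Z/∂n|:
V_g = 9.81 × 6.78×10⁻⁵ / 7.94×10⁻⁵ = 8.38 m/s
Converting: 8.38 m/s × 3.6 = 30.2 km/h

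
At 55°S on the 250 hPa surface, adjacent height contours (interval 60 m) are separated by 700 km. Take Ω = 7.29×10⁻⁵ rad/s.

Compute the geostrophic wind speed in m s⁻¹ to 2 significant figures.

7.0 m s⁻¹

Coriolis parameter at 55°S:
f = 2Ω sin φ = 2 × 7.29×10⁻⁵ × sin 55° = 1.19×10⁻⁴ s⁻¹
Height gradient: |∂Z/∂n| = 60 m / 700000 m = 8.57×10⁻⁵
On a pressure surface, geostrophic balance gives V_g = (g/f)|∂Z/∂n|:
V_g = 9.81 × 8.57×10⁻⁵ / 1.19×10⁻⁴ = 7.04 m/s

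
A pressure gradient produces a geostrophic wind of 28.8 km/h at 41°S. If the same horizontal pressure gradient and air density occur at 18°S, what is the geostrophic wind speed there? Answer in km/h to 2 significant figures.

61 km/h

With the same pressure gradient and density, V_g ∝ 1/f ∝ 1/sin φ.
V₂ = V₁ · sin φ₁ / sin φ₂ = 28.8 × sin 41° / sin 18°
V₂ = 28.8 × 0.6561/0.3090 = 61 km/h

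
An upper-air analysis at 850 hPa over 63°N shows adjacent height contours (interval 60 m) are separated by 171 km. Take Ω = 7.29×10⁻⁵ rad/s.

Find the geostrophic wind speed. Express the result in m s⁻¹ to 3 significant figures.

Coriolis parameter at 63°N:
f = 2Ω sin φ = 2 × 7.29×10⁻⁵ × sin 63° = 1.30×10⁻⁴ s⁻¹
Height gradient: |∂Z/∂n| = 60 m / 171000 m = 3.51×10⁻⁴
On a pressure surface, geostrophic balance gives V_g = (g/f)|∂Z/∂n|:
V_g = 9.81 × 3.51×10⁻⁴ / 1.30×10⁻⁴ = 26.5 m/s

26.5 m s⁻¹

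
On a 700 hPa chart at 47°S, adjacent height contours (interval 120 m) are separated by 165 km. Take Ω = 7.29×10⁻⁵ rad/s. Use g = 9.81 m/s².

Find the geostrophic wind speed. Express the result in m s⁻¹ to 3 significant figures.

66.9 m s⁻¹

Coriolis parameter at 47°S:
f = 2Ω sin φ = 2 × 7.29×10⁻⁵ × sin 47° = 1.07×10⁻⁴ s⁻¹
Height gradient: |∂Z/∂n| = 120 m / 165000 m = 7.27×10⁻⁴
On a pressure surface, geostrophic balance gives V_g = (g/f)|∂Z/∂n|:
V_g = 9.81 × 7.27×10⁻⁴ / 1.07×10⁻⁴ = 66.9 m/s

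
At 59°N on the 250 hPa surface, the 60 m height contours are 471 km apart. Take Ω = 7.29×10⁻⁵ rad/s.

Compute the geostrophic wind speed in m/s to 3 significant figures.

Coriolis parameter at 59°N:
f = 2Ω sin φ = 2 × 7.29×10⁻⁵ × sin 59° = 1.25×10⁻⁴ s⁻¹
Height gradient: |∂Z/∂n| = 60 m / 471000 m = 1.27×10⁻⁴
On a pressure surface, geostrophic balance gives V_g = (g/f)|∂Z/∂n|:
V_g = 9.81 × 1.27×10⁻⁴ / 1.25×10⁻⁴ = 10.00 m/s

10.00 m/s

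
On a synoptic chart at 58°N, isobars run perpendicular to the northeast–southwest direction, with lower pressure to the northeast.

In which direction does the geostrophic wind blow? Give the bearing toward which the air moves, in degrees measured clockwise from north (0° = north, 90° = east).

135°

The pressure-gradient force points toward the northeast (bearing 045°).
Geostrophic balance: in the Northern Hemisphere the Coriolis force deflects motion to the right, so the geostrophic wind blows 90° to the right of the pressure-gradient force (low pressure on the left).
Rotating 045° by 90° clockwise gives 135° — the wind blows toward the southeast.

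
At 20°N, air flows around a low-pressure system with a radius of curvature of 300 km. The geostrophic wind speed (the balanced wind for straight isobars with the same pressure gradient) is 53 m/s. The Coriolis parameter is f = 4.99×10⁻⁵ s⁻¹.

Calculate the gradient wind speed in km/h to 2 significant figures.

78 km/h

Around a low, centrifugal force acts outward with Coriolis, so pressure-gradient force balances both:
(1/ρ)|∂P/∂n| = fV + V²/R  →  V² + fR·V − fR·V_g = 0
With fR = 4.99×10⁻⁵ × 300×10³ m = 15.0 m/s:
V = [−fR + √((fR)² + 4 fR V_g)]/2 = [−15.0 + √(15.0² + 4×15.0×53)]/2 = 21.7 m/s
Subgeostrophic (V < V_g = 53 m/s), as expected around a low.
Converting: 21.7 m/s × 3.6 = 78 km/h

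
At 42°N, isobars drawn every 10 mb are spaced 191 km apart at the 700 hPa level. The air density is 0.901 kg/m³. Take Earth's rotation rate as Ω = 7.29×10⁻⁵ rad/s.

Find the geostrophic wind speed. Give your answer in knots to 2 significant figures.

Coriolis parameter at 42°N:
f = 2Ω sin φ = 2 × 7.29×10⁻⁵ × sin 42° = 9.76×10⁻⁵ s⁻¹
Pressure gradient: |∂P/∂n| = 1000 Pa / 191000 m = 5.24×10⁻³ Pa/m
Geostrophic balance (pressure-gradient force = Coriolis force):
V_g = (1/(fρ)) |∂P/∂n| = 5.24×10⁻³ / (9.76×10⁻⁵ × 0.901) = 59.6 m/s
Converting: 59.6 m/s × 1.944 = 120 knots

120 knots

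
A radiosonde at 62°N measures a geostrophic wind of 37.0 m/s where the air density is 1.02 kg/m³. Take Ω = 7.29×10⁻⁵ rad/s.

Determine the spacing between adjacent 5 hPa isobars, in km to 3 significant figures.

Coriolis parameter at 62°N:
f = 2Ω sin φ = 2 × 7.29×10⁻⁵ × sin 62° = 1.29×10⁻⁴ s⁻¹
Geostrophic balance rearranged: |∂P/∂n| = f ρ V_g
|∂P/∂n| = 1.29×10⁻⁴ × 1.02 × 37.0 = 4.86×10⁻³ Pa/m
Isobar spacing: Δn = ΔP/|∂P/∂n| = 500 Pa / 4.86×10⁻³ Pa/m = 102914 m ≈ 103 km

103 km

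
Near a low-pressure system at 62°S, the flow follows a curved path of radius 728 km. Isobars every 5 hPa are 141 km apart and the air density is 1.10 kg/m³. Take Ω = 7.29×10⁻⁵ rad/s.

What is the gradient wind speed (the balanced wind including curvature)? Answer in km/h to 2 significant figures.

Coriolis parameter at 62°S:
f = 2Ω sin φ = 2 × 7.29×10⁻⁵ × sin 62° = 1.29×10⁻⁴ s⁻¹
Pressure gradient: |∂P/∂n| = 500 Pa / 141000 m = 3.55×10⁻³ Pa/m
Geostrophic speed: V_g = |∂P/∂n|/(fρ) = 3.55×10⁻³/(1.29×10⁻⁴ × 1.10) = 25.0 m/s
Around a low, centrifugal force acts outward with Coriolis, so pressure-gradient force balances both:
(1/ρ)|∂P/∂n| = fV + V²/R  →  V² + fR·V − fR·V_g = 0
With fR = 1.29×10⁻⁴ × 728×10³ m = 93.7 m/s:
V = [−fR + √((fR)² + 4 fR V_g)]/2 = [−93.7 + √(93.7² + 4×93.7×25)]/2 = 20.5 m/s
Subgeostrophic (V < V_g = 25 m/s), as expected around a low.
Converting: 20.5 m/s × 3.6 = 74 km/h

74 km/h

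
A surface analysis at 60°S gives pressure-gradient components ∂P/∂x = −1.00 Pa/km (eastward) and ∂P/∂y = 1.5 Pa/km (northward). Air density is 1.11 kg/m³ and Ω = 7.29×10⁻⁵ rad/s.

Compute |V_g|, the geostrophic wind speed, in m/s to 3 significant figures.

Coriolis parameter at 60°S:
f = 2Ω sin φ = 2 × 7.29×10⁻⁵ × sin 60° = 1.26×10⁻⁴ s⁻¹
In the Southern Hemisphere f is negative: f = −1.26×10⁻⁴ s⁻¹.
Component geostrophic relations (x east, y north):
u_g = −(1/(fρ)) ∂P/∂y,  v_g = (1/(fρ)) ∂P/∂x
u_g = −(1.5×10⁻³)/(−1.26×10⁻⁴ × 1.11) = 10.7 m/s;  v_g = (−1.00×10⁻³)/(−1.26×10⁻⁴ × 1.11) = 7.13 m/s
|V_g| = √(u_g² + v_g²) = 12.9 m/s

12.9 m/s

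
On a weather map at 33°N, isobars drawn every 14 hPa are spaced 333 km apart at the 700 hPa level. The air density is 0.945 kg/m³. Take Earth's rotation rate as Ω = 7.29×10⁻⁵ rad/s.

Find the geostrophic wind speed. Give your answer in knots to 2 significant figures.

110 knots

Coriolis parameter at 33°N:
f = 2Ω sin φ = 2 × 7.29×10⁻⁵ × sin 33° = 7.94×10⁻⁵ s⁻¹
Pressure gradient: |∂P/∂n| = 1400 Pa / 333000 m = 4.20×10⁻³ Pa/m
Geostrophic balance (pressure-gradient force = Coriolis force):
V_g = (1/(fρ)) |∂P/∂n| = 4.20×10⁻³ / (7.94×10⁻⁵ × 0.945) = 56.0 m/s
Converting: 56.0 m/s × 1.944 = 110 knots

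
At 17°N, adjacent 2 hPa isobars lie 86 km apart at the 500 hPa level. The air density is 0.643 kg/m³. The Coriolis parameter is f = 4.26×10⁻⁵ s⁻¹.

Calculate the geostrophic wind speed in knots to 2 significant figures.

170 knots

Pressure gradient: |∂P/∂n| = 200 Pa / 86000 m = 2.33×10⁻³ Pa/m
Geostrophic balance (pressure-gradient force = Coriolis force):
V_g = (1/(fρ)) |∂P/∂n| = 2.33×10⁻³ / (4.26×10⁻⁵ × 0.643) = 84.9 m/s
Converting: 84.9 m/s × 1.944 = 170 knots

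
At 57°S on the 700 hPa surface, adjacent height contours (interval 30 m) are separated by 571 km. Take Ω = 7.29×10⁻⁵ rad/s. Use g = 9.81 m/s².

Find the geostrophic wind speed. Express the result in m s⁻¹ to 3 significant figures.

4.22 m s⁻¹

Coriolis parameter at 57°S:
f = 2Ω sin φ = 2 × 7.29×10⁻⁵ × sin 57° = 1.22×10⁻⁴ s⁻¹
Height gradient: |∂Z/∂n| = 30 m / 571000 m = 5.25×10⁻⁵
On a pressure surface, geostrophic balance gives V_g = (g/f)|∂Z/∂n|:
V_g = 9.81 × 5.25×10⁻⁵ / 1.22×10⁻⁴ = 4.22 m/s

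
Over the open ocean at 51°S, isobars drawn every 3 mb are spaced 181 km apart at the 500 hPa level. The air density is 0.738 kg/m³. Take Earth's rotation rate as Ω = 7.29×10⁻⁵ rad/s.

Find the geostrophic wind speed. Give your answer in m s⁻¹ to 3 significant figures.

Coriolis parameter at 51°S:
f = 2Ω sin φ = 2 × 7.29×10⁻⁵ × sin 51° = 1.13×10⁻⁴ s⁻¹
Pressure gradient: |∂P/∂n| = 300 Pa / 181000 m = 1.66×10⁻³ Pa/m
Geostrophic balance (pressure-gradient force = Coriolis force):
V_g = (1/(fρ)) |∂P/∂n| = 1.66×10⁻³ / (1.13×10⁻⁴ × 0.738) = 19.8 m/s

19.8 m s⁻¹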